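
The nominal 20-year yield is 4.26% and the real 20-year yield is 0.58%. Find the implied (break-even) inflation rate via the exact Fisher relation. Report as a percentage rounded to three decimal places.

3.659%

(1 + π) = (1 + i)/(1 + r) = 1.04260 / 1.00580 = 1.036588
Break-even inflation = 1.036588 − 1 → 3.659%.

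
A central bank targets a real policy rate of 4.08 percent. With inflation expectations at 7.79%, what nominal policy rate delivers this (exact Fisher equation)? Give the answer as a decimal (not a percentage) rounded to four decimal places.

(1 + i) = (1 + r)(1 + π) = 1.04080 × 1.07790 = 1.12187832
i = 1.12187832 − 1, so the required nominal rate is 0.1219.

0.1219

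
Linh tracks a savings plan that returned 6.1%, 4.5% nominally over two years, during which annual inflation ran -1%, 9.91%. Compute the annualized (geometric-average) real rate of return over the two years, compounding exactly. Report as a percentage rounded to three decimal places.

Compound the nominal returns: 1.0610 × 1.0450 = 1.10874500.
Compound inflation: 0.9900 × 1.0991 = 1.08810900.
Deflate: 1.10874500 / 1.08810900 = 1.01896501.
Annualized real rate = 1.01896501^(1/2) − 1 = 0.9438% → 0.944%.

0.944%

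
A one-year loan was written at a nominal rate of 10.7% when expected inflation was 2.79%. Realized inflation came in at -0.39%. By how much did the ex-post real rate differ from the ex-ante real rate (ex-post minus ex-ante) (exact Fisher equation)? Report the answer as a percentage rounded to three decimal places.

3.438%

Ex-ante: (1 + 0.1070)/(1 + 0.0279) − 1 = 7.6953%
Ex-post: (1 + 0.1070)/(1 − 0.0039) − 1 = 11.1334%
Difference (ex-post − ex-ante) = 3.4381% → 3.438%.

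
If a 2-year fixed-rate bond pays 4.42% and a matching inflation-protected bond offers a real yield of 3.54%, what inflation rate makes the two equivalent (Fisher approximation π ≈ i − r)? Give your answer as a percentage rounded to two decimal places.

π ≈ i − r = 4.42% − 3.54% → 0.88%.

0.88%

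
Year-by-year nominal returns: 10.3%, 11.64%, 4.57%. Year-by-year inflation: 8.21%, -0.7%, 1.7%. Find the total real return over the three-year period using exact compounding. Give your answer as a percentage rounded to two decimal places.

Nominal growth factor = 1.1030 × 1.1164 × 1.0457 = 1.287664
Price-level growth factor = 1.0821 × 0.9930 × 1.0170 = 1.092792
Real growth factor = 1.287664 / 1.092792 = 1.178324
Total real return = 1.178324 − 1 → 17.83%.

17.83%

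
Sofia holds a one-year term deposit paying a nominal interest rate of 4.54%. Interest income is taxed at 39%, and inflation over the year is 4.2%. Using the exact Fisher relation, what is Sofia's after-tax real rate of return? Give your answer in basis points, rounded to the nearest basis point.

After-tax nominal return = 4.54% × (1 − 0.39) = 2.7694%.
1 + r = 1.027694 / 1.04200 = 0.986271
After-tax real rate = 0.986271 − 1 → -137 basis points.

-137 basis points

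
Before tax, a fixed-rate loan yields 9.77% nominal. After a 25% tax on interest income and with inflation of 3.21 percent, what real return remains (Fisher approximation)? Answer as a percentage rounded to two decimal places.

After-tax nominal return = 9.77% × (1 − 0.25) = 7.3275%.
r ≈ 7.3275% − 3.21% → 4.12%.

4.12%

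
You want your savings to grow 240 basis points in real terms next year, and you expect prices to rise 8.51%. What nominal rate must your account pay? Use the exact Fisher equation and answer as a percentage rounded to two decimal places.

11.11%

(1 + i) = (1 + r)(1 + π) = 1.02400 × 1.08510 = 1.1111424
i = 1.1111424 − 1, so the required nominal rate is 11.11%.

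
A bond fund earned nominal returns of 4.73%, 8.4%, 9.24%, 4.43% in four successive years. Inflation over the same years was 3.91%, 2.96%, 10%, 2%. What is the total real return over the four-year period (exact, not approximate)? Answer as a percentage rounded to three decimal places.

Compound the nominal returns: 1.0473 × 1.0840 × 1.0924 × 1.0443 = 1.295112.
Compound inflation: 1.0391 × 1.0296 × 1.1000 × 1.0200 = 1.200380.
Deflate: 1.295112 / 1.200380 = 1.078918.
Total real return = 1.078918 − 1 → 7.892%.

7.892%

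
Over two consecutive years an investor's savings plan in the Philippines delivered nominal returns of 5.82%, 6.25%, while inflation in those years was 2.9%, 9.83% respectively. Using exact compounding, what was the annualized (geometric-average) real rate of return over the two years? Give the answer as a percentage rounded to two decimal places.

-0.26%

Nominal growth factor = 1.0582 × 1.0625 = 1.12433750
Price-level growth factor = 1.0290 × 1.0983 = 1.13015070
Real growth factor = 1.12433750 / 1.13015070 = 0.99485626
Annualized real rate = 0.99485626^(1/2) − 1 = -0.2575% → -0.26%.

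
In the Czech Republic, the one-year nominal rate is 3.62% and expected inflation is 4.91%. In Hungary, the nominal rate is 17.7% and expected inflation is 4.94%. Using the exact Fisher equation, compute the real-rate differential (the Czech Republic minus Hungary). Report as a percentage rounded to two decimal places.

The Czech Republic: (1 + 0.0362)/(1 + 0.0491) − 1 = -1.2296%
Hungary: (1 + 0.1770)/(1 + 0.0494) − 1 = 12.1593%
Differential = -1.2296% − 12.1593% = -13.3890% → -13.39%.

-13.39%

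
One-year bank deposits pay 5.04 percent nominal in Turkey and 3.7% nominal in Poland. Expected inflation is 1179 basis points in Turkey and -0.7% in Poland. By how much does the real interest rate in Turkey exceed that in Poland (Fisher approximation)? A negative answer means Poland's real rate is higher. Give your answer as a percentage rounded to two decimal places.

Turkey: 5.04% − 11.79% = -6.750%
Poland: 3.7% − (-0.7%) = 4.400%
Differential = -11.150% → -11.15%.

-11.15%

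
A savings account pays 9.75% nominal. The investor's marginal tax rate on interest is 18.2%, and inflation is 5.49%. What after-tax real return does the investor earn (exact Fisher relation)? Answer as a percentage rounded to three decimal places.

2.356%

After-tax nominal return = 9.75% × (1 − 0.182) = 7.9755%.
1 + r = 1.079755 / 1.05490 = 1.023561
After-tax real rate = 1.023561 − 1 → 2.356%.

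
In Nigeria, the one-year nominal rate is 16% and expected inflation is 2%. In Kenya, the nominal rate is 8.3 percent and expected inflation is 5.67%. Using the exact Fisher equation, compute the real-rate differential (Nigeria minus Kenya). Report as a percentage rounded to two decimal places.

11.24%

Nigeria: (1 + 0.1600)/(1 + 0.0200) − 1 = 13.7255%
Kenya: (1 + 0.0830)/(1 + 0.0567) − 1 = 2.4889%
Differential = 13.7255% − 2.4889% = 11.2366% → 11.24%.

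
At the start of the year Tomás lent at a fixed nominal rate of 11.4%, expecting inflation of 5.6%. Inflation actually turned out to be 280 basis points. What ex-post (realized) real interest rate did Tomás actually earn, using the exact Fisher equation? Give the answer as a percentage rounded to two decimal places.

Ex-post: (1 + 0.1140)/(1 + 0.0280) − 1 = 8.3658%
So the realized real rate is 8.37%.

8.37%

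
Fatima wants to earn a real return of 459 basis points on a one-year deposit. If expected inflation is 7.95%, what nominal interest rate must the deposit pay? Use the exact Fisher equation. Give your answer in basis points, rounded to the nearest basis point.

1290 basis points

(1 + i) = (1 + r)(1 + π) = 1.04590 × 1.07950 = 1.12904905
i = 1.12904905 − 1, so the required nominal rate is 1290 basis points.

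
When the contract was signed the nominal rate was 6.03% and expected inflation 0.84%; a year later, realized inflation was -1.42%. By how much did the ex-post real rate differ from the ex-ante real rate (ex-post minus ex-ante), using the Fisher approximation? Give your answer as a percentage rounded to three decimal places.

2.260%

Ex-ante: 6.03% − 0.84% = 5.190%
Ex-post: 6.03% − (-1.42%) = 7.450%
Difference (ex-post − ex-ante) = 2.2600% → 2.260%.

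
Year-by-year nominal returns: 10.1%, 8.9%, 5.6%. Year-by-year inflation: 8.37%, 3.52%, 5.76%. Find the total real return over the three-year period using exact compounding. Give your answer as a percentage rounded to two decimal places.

6.71%

Compound the nominal returns: 1.1010 × 1.0890 × 1.0560 = 1.266132.
Compound inflation: 1.0837 × 1.0352 × 1.0576 = 1.186465.
Deflate: 1.266132 / 1.186465 = 1.067147.
Total real return = 1.067147 − 1 → 6.71%.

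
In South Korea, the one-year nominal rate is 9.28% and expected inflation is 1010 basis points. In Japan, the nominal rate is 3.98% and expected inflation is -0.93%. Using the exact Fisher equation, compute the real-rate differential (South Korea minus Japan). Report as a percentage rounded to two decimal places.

South Korea: (1 + 0.0928)/(1 + 0.1010) − 1 = -0.7448%
Japan: (1 + 0.0398)/(1 − 0.0093) − 1 = 4.9561%
Differential = -0.7448% − 4.9561% = -5.7009% → -5.70%.

-5.70%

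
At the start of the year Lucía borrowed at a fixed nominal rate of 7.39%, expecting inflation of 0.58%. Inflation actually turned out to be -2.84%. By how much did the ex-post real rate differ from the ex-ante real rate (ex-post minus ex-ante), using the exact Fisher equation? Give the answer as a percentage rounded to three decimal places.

Ex-ante: (1 + 0.0739)/(1 + 0.0058) − 1 = 6.7707%
Ex-post: (1 + 0.0739)/(1 − 0.0284) − 1 = 10.5290%
Difference (ex-post − ex-ante) = 3.7583% → 3.758%.

3.758%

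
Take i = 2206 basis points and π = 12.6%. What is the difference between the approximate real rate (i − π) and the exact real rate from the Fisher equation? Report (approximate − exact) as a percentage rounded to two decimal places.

1.06%

Approximate: r ≈ 22.060% − 12.600% = 9.4600%
Exact: (1 + 0.2206)/(1 + 0.1260) − 1 = 8.4014%
Error = 9.4600% − 8.4014% = 1.0586% → 1.06%.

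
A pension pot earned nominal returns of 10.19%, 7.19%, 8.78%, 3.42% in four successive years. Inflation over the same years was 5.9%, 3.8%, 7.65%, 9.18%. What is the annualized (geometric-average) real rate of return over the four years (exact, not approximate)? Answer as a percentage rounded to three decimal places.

Nominal growth factor = 1.1019 × 1.0719 × 1.0878 × 1.0342 = 1.32877070
Price-level growth factor = 1.0590 × 1.0380 × 1.0765 × 1.0918 = 1.29196408
Real growth factor = 1.32877070 / 1.29196408 = 1.02848889
Annualized real rate = 1.02848889^(1/4) − 1 = 0.7047% → 0.705%.

0.705%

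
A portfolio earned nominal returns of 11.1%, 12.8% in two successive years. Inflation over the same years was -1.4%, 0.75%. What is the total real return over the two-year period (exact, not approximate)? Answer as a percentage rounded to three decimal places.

26.154%

Nominal growth factor = 1.1110 × 1.1280 = 1.253208
Price-level growth factor = 0.9860 × 1.0075 = 0.993395
Real growth factor = 1.253208 / 0.993395 = 1.261540
Total real return = 1.261540 − 1 → 26.154%.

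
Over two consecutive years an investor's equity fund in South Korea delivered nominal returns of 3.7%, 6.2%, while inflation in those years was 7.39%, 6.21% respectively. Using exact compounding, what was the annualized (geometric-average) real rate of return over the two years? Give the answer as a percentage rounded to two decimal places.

Compound the nominal returns: 1.0370 × 1.0620 = 1.10129400.
Compound inflation: 1.0739 × 1.0621 = 1.14058919.
Deflate: 1.10129400 / 1.14058919 = 0.96554834.
Annualized real rate = 0.96554834^(1/2) − 1 = -1.7377% → -1.74%.

-1.74%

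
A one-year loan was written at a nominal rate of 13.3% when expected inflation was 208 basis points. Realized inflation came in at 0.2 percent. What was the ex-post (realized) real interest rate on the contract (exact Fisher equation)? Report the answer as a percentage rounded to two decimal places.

13.07%

Ex-post: (1 + 0.1330)/(1 + 0.0020) − 1 = 13.0739%
So the realized real rate is 13.07%.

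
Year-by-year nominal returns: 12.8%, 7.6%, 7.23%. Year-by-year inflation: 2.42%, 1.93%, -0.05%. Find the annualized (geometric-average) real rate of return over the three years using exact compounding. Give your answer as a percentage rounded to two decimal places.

7.64%

Compound the nominal returns: 1.1280 × 1.0760 × 1.0723 = 1.30148053.
Compound inflation: 1.0242 × 1.0193 × 0.9995 = 1.04344508.
Deflate: 1.30148053 / 1.04344508 = 1.24729184.
Annualized real rate = 1.24729184^(1/3) − 1 = 7.6439% → 7.64%.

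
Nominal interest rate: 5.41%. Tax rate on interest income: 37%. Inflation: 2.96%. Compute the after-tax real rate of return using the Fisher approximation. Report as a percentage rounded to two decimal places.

After-tax nominal return = 5.41% × (1 − 0.37) = 3.4083%.
r ≈ 3.4083% − 2.96% → 0.45%.

0.45%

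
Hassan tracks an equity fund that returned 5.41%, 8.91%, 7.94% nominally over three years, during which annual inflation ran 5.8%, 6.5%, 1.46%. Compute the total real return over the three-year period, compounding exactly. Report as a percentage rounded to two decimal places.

8.39%

Nominal growth factor = 1.0541 × 1.0891 × 1.0794 = 1.239173
Price-level growth factor = 1.0580 × 1.0650 × 1.0146 = 1.143221
Real growth factor = 1.239173 / 1.143221 = 1.083932
Total real return = 1.083932 − 1 → 8.39%.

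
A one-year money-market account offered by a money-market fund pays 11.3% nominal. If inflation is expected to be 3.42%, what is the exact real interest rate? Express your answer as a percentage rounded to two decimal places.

7.62%

By the Fisher identity, 1 + r = (1 + i)/(1 + π).
1 + r = 1.11300 / 1.03420 = 1.076194
r = 1.076194 − 1 = 7.6194%, i.e. 7.62%.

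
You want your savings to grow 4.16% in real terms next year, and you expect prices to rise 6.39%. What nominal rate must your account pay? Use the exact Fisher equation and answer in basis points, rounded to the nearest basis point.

(1 + i) = (1 + r)(1 + π) = 1.04160 × 1.06390 = 1.10815824
i = 1.10815824 − 1, so the required nominal rate is 1082 basis points.

1082 basis points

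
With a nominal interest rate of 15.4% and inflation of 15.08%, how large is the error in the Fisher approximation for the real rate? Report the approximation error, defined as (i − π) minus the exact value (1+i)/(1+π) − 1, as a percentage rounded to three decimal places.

Approximate: r ≈ 15.400% − 15.080% = 0.3200%
Exact: (1 + 0.1540)/(1 + 0.1508) − 1 = 0.2781%
Error = 0.3200% − 0.2781% = 0.0419% → 0.042%.

0.042%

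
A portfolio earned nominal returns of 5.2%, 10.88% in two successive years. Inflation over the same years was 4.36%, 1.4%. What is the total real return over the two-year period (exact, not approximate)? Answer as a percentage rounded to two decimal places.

10.23%

Compound the nominal returns: 1.0520 × 1.1088 = 1.166458.
Compound inflation: 1.0436 × 1.0140 = 1.058210.
Deflate: 1.166458 / 1.058210 = 1.102293.
Total real return = 1.102293 − 1 → 10.23%.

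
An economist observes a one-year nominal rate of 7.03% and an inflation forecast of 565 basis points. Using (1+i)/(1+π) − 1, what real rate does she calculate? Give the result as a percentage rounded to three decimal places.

1.306%

By the Fisher identity, 1 + r = (1 + i)/(1 + π).
1 + r = 1.07030 / 1.05650 = 1.013062
r = 1.013062 − 1 = 1.3062%, i.e. 1.306%.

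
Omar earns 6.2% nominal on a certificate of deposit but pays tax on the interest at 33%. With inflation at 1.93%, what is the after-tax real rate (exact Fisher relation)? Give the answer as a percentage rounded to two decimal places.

After-tax nominal return = 6.2% × (1 − 0.33) = 4.1540%.
1 + r = 1.04154 / 1.01930 = 1.021819
After-tax real rate = 1.021819 − 1 → 2.18%.

2.18%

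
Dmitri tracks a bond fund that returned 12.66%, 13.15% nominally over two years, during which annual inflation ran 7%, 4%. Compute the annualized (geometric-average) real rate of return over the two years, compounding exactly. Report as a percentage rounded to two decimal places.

Compound the nominal returns: 1.1266 × 1.1315 = 1.27474790.
Compound inflation: 1.0700 × 1.0400 = 1.11280000.
Deflate: 1.27474790 / 1.11280000 = 1.14553190.
Annualized real rate = 1.14553190^(1/2) − 1 = 7.0295% → 7.03%.

7.03%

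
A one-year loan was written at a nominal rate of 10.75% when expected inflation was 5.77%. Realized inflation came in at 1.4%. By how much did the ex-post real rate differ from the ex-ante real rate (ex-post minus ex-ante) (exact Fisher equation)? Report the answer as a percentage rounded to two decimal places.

4.51%

Ex-ante: (1 + 0.1075)/(1 + 0.0577) − 1 = 4.7083%
Ex-post: (1 + 0.1075)/(1 + 0.0140) − 1 = 9.2209%
Difference (ex-post − ex-ante) = 4.5126% → 4.51%.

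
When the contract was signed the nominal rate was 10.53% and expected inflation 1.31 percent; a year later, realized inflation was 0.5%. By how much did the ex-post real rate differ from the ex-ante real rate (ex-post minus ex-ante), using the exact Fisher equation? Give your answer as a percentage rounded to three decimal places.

0.879%

Ex-ante: (1 + 0.1053)/(1 + 0.0131) − 1 = 9.1008%
Ex-post: (1 + 0.1053)/(1 + 0.0050) − 1 = 9.9801%
Difference (ex-post − ex-ante) = 0.8793% → 0.879%.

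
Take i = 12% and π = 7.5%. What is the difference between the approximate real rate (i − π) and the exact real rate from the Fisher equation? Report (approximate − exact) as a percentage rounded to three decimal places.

Approximate: r ≈ 12.000% − 7.500% = 4.5000%
Exact: (1 + 0.1200)/(1 + 0.0750) − 1 = 4.1860%
Error = 4.5000% − 4.1860% = 0.3140% → 0.314%.

0.314%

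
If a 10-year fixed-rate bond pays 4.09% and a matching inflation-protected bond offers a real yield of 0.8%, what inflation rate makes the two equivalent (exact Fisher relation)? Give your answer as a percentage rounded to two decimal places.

(1 + π) = (1 + i)/(1 + r) = 1.04090 / 1.00800 = 1.032639
Break-even inflation = 1.032639 − 1 → 3.26%.

3.26%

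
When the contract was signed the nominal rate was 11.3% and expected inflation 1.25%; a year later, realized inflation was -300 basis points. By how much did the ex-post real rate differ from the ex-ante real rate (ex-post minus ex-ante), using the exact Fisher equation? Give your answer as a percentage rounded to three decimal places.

4.816%

Ex-ante: (1 + 0.1130)/(1 + 0.0125) − 1 = 9.9259%
Ex-post: (1 + 0.1130)/(1 − 0.0300) − 1 = 14.7423%
Difference (ex-post − ex-ante) = 4.8163% → 4.816%.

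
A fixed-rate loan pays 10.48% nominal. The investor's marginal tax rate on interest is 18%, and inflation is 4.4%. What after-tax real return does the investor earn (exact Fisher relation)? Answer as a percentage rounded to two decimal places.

After-tax nominal return = 10.48% × (1 − 0.18) = 8.5936%.
1 + r = 1.085936 / 1.04400 = 1.040169
After-tax real rate = 1.040169 − 1 → 4.02%.

4.02%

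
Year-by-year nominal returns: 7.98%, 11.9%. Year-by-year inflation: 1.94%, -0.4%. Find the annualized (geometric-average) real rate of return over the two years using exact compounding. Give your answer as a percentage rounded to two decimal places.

Nominal growth factor = 1.0798 × 1.1190 = 1.20829620
Price-level growth factor = 1.0194 × 0.9960 = 1.01532240
Real growth factor = 1.20829620 / 1.01532240 = 1.19006160
Annualized real rate = 1.19006160^(1/2) − 1 = 9.0899% → 9.09%.

9.09%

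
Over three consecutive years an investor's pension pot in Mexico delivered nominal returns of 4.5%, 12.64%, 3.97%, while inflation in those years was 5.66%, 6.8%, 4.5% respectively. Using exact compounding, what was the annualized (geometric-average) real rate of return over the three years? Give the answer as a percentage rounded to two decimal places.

1.24%

Nominal growth factor = 1.0450 × 1.1264 × 1.0397 = 1.22381839
Price-level growth factor = 1.0566 × 1.0680 × 1.0450 = 1.17922900
Real growth factor = 1.22381839 / 1.17922900 = 1.03781233
Annualized real rate = 1.03781233^(1/3) − 1 = 1.2449% → 1.24%.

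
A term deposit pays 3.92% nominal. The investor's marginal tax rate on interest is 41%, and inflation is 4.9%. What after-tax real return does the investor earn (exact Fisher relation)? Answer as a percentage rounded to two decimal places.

After-tax nominal return = 3.92% × (1 − 0.41) = 2.3128%.
1 + r = 1.023128 / 1.04900 = 0.975337
After-tax real rate = 0.975337 − 1 → -2.47%.

-2.47%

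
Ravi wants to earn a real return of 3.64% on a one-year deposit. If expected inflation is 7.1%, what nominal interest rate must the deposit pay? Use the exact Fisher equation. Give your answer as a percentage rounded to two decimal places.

(1 + i) = (1 + r)(1 + π) = 1.03640 × 1.07100 = 1.1099844
i = 1.1099844 − 1, so the required nominal rate is 11.00%.

11.00%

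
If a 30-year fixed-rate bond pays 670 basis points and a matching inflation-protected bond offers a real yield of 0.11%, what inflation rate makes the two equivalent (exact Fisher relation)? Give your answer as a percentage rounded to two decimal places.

6.58%

(1 + π) = (1 + i)/(1 + r) = 1.06700 / 1.00110 = 1.065828
Break-even inflation = 1.065828 − 1 → 6.58%.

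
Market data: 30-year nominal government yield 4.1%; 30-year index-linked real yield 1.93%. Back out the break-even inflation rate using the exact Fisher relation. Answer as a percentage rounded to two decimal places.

2.13%

(1 + π) = (1 + i)/(1 + r) = 1.04100 / 1.01930 = 1.021289
Break-even inflation = 1.021289 − 1 → 2.13%.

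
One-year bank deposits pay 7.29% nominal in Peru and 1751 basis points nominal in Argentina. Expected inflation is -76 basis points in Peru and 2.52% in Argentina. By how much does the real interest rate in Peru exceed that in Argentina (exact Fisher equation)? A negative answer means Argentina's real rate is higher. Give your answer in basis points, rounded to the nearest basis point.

-651 basis points

Peru: (1 + 0.0729)/(1 − 0.0076) − 1 = 8.1116%
Argentina: (1 + 0.1751)/(1 + 0.0252) − 1 = 14.6215%
Differential = 8.1116% − 14.6215% = -6.5099% → -651 basis points.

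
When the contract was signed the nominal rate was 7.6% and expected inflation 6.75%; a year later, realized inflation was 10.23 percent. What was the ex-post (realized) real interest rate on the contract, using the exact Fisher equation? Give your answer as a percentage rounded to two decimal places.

Ex-post: (1 + 0.0760)/(1 + 0.1023) − 1 = -2.3859%
So the realized real rate is -2.39%.

-2.39%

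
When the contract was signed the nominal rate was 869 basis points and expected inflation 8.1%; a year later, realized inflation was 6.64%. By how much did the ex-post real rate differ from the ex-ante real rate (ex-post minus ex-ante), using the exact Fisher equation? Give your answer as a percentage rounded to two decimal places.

1.38%

Ex-ante: (1 + 0.0869)/(1 + 0.0810) − 1 = 0.5458%
Ex-post: (1 + 0.0869)/(1 + 0.0664) − 1 = 1.9224%
Difference (ex-post − ex-ante) = 1.3766% → 1.38%.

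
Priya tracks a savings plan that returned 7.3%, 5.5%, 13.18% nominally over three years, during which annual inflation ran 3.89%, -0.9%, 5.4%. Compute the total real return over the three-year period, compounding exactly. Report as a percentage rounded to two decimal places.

18.07%

Nominal growth factor = 1.0730 × 1.0550 × 1.1318 = 1.281215
Price-level growth factor = 1.0389 × 0.9910 × 1.0540 = 1.085146
Real growth factor = 1.281215 / 1.085146 = 1.180684
Total real return = 1.180684 − 1 → 18.07%.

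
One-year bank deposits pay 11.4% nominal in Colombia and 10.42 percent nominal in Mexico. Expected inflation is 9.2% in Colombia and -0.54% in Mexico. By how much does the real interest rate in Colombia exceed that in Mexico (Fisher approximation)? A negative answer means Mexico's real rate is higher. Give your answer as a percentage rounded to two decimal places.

Colombia: 11.4% − 9.2% = 2.200%
Mexico: 10.42% − (-0.54%) = 10.960%
Differential = -8.760% → -8.76%.

-8.76%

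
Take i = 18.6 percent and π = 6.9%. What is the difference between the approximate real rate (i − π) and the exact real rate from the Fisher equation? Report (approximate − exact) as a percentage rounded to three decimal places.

0.755%

Approximate: r ≈ 18.600% − 6.900% = 11.7000%
Exact: (1 + 0.1860)/(1 + 0.0690) − 1 = 10.9448%
Error = 11.7000% − 10.9448% = 0.7552% → 0.755%.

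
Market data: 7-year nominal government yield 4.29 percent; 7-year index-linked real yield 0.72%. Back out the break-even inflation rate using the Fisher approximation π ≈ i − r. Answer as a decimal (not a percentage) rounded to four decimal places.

0.0357

π ≈ i − r = 4.29% − 0.72% → 0.0357.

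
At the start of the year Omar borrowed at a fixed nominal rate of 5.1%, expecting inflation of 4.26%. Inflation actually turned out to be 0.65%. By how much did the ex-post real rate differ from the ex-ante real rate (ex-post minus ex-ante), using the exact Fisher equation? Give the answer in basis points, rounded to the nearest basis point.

362 basis points

Ex-ante: (1 + 0.0510)/(1 + 0.0426) − 1 = 0.8057%
Ex-post: (1 + 0.0510)/(1 + 0.0065) − 1 = 4.4213%
Difference (ex-post − ex-ante) = 3.6156% → 362 basis points.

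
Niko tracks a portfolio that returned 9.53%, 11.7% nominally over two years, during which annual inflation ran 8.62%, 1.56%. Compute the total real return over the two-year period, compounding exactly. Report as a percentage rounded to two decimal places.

10.91%

Compound the nominal returns: 1.0953 × 1.1170 = 1.223450.
Compound inflation: 1.0862 × 1.0156 = 1.103145.
Deflate: 1.223450 / 1.103145 = 1.109057.
Total real return = 1.109057 − 1 → 10.91%.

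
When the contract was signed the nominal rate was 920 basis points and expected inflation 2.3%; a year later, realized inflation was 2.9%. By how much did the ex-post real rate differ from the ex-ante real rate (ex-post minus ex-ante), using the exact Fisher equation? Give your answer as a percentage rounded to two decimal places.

Ex-ante: (1 + 0.0920)/(1 + 0.0230) − 1 = 6.7449%
Ex-post: (1 + 0.0920)/(1 + 0.0290) − 1 = 6.1224%
Difference (ex-post − ex-ante) = -0.6224% → -0.62%.

-0.62%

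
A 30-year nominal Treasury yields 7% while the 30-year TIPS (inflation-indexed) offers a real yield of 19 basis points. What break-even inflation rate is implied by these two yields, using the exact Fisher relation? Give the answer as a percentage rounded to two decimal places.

6.80%

(1 + π) = (1 + i)/(1 + r) = 1.07000 / 1.00190 = 1.067971
Break-even inflation = 1.067971 − 1 → 6.80%.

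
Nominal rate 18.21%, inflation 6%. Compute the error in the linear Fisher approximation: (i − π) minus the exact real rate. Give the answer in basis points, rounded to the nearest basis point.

Approximate: r ≈ 18.210% − 6.000% = 12.2100%
Exact: (1 + 0.1821)/(1 + 0.0600) − 1 = 11.5189%
Error = 12.2100% − 11.5189% = 0.6911% → 69 basis points.

69 basis points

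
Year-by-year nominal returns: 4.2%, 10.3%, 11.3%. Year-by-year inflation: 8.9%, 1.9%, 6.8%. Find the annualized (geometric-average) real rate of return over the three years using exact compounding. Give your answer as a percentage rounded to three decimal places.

Nominal growth factor = 1.0420 × 1.1030 × 1.1130 = 1.27919984
Price-level growth factor = 1.0890 × 1.0190 × 1.0680 = 1.18514999
Real growth factor = 1.27919984 / 1.18514999 = 1.07935692
Annualized real rate = 1.07935692^(1/3) − 1 = 2.5782% → 2.578%.

2.578%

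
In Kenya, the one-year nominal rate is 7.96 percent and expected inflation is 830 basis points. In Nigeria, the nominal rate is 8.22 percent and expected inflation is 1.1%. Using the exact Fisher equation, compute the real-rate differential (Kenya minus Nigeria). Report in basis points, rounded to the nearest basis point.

-736 basis points

Kenya: (1 + 0.0796)/(1 + 0.0830) − 1 = -0.3139%
Nigeria: (1 + 0.0822)/(1 + 0.0110) − 1 = 7.0425%
Differential = -0.3139% − 7.0425% = -7.3565% → -736 basis points.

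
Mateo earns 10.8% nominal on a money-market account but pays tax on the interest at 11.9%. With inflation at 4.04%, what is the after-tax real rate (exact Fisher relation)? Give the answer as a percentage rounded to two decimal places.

After-tax nominal return = 10.8% × (1 − 0.119) = 9.5148%.
1 + r = 1.095148 / 1.04040 = 1.052622
After-tax real rate = 1.052622 − 1 → 5.26%.

5.26%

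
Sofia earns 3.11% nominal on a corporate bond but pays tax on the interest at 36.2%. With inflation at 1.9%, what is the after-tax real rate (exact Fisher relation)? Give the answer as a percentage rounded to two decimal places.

After-tax nominal return = 3.11% × (1 − 0.362) = 1.98418%.
1 + r = 1.0198418 / 1.01900 = 1.000826
After-tax real rate = 1.000826 − 1 → 0.08%.

0.08%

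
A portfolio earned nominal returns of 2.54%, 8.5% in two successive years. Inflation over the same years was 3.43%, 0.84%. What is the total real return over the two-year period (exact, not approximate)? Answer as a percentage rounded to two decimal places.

Compound the nominal returns: 1.0254 × 1.0850 = 1.112559.
Compound inflation: 1.0343 × 1.0084 = 1.042988.
Deflate: 1.112559 / 1.042988 = 1.066703.
Total real return = 1.066703 − 1 → 6.67%.

6.67%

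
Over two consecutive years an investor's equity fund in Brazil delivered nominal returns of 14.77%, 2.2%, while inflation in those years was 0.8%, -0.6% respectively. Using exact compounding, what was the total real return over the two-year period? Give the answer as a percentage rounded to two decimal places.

17.07%

Compound the nominal returns: 1.1477 × 1.0220 = 1.172949.
Compound inflation: 1.0080 × 0.9940 = 1.001952.
Deflate: 1.172949 / 1.001952 = 1.170664.
Total real return = 1.170664 − 1 → 17.07%.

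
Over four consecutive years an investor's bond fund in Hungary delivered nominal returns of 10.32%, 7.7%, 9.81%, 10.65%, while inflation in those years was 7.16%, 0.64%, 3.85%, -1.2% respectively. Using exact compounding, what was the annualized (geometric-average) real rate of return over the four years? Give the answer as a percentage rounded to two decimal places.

Compound the nominal returns: 1.1032 × 1.0770 × 1.0981 × 1.1065 = 1.44365449.
Compound inflation: 1.0716 × 1.0064 × 1.0385 × 0.9880 = 1.10653914.
Deflate: 1.44365449 / 1.10653914 = 1.30465742.
Annualized real rate = 1.30465742^(1/4) − 1 = 6.8745% → 6.87%.

6.87%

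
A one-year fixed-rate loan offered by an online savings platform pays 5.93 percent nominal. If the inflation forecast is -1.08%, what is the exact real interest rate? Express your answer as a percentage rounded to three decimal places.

By the Fisher relation, 1 + r = (1 + i)/(1 + π).
1 + r = 1.05930 / 0.98920 = 1.0708653
r = 1.0708653 − 1 = 7.08653%, i.e. 7.087%.

7.087%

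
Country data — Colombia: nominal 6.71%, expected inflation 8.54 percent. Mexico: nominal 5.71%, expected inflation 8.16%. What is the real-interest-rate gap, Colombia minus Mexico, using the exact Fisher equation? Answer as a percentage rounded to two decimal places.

0.58%

Colombia: (1 + 0.0671)/(1 + 0.0854) − 1 = -1.6860%
Mexico: (1 + 0.0571)/(1 + 0.0816) − 1 = -2.2652%
Differential = -1.6860% − (-2.2652%) = 0.5791% → 0.58%.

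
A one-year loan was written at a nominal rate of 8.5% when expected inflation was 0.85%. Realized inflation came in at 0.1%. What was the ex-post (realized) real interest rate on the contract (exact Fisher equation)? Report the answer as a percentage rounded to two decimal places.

8.39%

Ex-post: (1 + 0.0850)/(1 + 0.0010) − 1 = 8.3916%
So the realized real rate is 8.39%.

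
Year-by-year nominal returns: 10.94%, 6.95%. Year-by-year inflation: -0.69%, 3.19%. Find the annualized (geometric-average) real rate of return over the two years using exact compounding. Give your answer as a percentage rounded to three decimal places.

7.602%

Nominal growth factor = 1.1094 × 1.0695 = 1.18650330
Price-level growth factor = 0.9931 × 1.0319 = 1.02477989
Real growth factor = 1.18650330 / 1.02477989 = 1.15781283
Annualized real rate = 1.15781283^(1/2) − 1 = 7.6017% → 7.602%.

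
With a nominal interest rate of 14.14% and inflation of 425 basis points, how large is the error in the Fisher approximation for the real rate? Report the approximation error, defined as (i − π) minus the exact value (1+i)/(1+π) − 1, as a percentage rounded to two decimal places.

Approximate: r ≈ 14.140% − 4.250% = 9.8900%
Exact: (1 + 0.1414)/(1 + 0.0425) − 1 = 9.4868%
Error = 9.8900% − 9.4868% = 0.4032% → 0.40%.

0.40%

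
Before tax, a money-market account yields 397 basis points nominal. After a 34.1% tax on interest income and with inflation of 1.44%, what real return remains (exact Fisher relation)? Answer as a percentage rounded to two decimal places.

1.16%

After-tax nominal return = 3.97% × (1 − 0.341) = 2.61623%.
1 + r = 1.0261623 / 1.01440 = 1.011595
After-tax real rate = 1.011595 − 1 → 1.16%.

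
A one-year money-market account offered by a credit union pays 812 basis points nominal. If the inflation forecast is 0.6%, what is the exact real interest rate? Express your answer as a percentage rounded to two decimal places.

7.48%

By the Fisher identity, 1 + r = (1 + i)/(1 + π).
1 + r = 1.08120 / 1.00600 = 1.074751
r = 1.074751 − 1 = 7.4751%, i.e. 7.48%.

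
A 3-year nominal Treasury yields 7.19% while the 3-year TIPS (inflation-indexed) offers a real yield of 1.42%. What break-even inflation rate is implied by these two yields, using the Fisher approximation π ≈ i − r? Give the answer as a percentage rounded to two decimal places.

π ≈ i − r = 7.19% − 1.42% → 5.77%.

5.77%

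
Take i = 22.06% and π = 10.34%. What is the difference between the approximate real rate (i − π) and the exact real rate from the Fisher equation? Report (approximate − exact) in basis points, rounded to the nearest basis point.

110 basis points

Approximate: r ≈ 22.060% − 10.340% = 11.7200%
Exact: (1 + 0.2206)/(1 + 0.1034) − 1 = 10.6217%
Error = 11.7200% − 10.6217% = 1.0983% → 110 basis points.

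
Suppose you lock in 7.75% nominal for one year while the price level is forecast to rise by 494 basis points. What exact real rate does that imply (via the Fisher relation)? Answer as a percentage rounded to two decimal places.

1 + r = 1.07750 / 1.04940 = 1.026777
r = 1.026777 − 1 = 2.6777%, i.e. 2.68%.

2.68%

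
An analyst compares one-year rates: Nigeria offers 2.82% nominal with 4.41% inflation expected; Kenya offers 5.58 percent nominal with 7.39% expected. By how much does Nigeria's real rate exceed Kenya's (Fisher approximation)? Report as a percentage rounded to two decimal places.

0.22%

Nigeria: 2.82% − 4.41% = -1.590%
Kenya: 5.58% − 7.39% = -1.810%
Differential = 0.220% → 0.22%.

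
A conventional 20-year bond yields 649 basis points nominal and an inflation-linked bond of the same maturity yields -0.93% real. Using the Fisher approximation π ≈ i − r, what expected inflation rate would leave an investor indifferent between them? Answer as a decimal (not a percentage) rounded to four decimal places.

π ≈ i − r = 6.49% − (-0.93%) → 0.0742.

0.0742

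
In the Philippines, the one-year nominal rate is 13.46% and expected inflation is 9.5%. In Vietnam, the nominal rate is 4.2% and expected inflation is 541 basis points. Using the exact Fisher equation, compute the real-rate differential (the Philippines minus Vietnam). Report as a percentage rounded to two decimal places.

The Philippines: (1 + 0.1346)/(1 + 0.0950) − 1 = 3.6164%
Vietnam: (1 + 0.0420)/(1 + 0.0541) − 1 = -1.1479%
Differential = 3.6164% − (-1.1479%) = 4.7643% → 4.76%.

4.76%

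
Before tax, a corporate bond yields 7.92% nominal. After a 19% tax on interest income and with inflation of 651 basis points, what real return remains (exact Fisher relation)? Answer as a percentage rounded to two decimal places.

-0.09%

After-tax nominal return = 7.92% × (1 − 0.19) = 6.4152%.
1 + r = 1.064152 / 1.06510 = 0.999110
After-tax real rate = 0.999110 − 1 → -0.09%.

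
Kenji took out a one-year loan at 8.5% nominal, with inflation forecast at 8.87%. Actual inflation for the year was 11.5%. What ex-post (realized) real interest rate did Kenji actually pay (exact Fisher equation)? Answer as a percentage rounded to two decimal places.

-2.69%

Ex-post: (1 + 0.0850)/(1 + 0.1150) − 1 = -2.6906%
So the realized real rate is -2.69%.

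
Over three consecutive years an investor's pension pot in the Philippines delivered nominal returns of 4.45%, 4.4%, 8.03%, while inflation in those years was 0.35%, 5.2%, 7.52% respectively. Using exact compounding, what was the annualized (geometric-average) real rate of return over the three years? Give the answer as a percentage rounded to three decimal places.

Compound the nominal returns: 1.0445 × 1.0440 × 1.0803 = 1.17802178.
Compound inflation: 1.0035 × 1.0520 × 1.0752 = 1.13506929.
Deflate: 1.17802178 / 1.13506929 = 1.03784129.
Annualized real rate = 1.03784129^(1/3) − 1 = 1.2458% → 1.246%.

1.246%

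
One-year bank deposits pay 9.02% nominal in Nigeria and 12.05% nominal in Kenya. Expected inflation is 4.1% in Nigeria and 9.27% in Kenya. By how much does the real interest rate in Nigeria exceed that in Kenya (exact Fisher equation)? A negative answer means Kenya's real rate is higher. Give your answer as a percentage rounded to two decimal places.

2.18%

Nigeria: (1 + 0.0902)/(1 + 0.0410) − 1 = 4.7262%
Kenya: (1 + 0.1205)/(1 + 0.0927) − 1 = 2.5442%
Differential = 4.7262% − 2.5442% = 2.1821% → 2.18%.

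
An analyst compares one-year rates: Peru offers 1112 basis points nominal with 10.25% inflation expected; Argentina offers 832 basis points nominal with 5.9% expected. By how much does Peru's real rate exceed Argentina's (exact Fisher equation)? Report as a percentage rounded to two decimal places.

-1.50%

Peru: (1 + 0.1112)/(1 + 0.1025) − 1 = 0.7891%
Argentina: (1 + 0.0832)/(1 + 0.0590) − 1 = 2.2852%
Differential = 0.7891% − 2.2852% = -1.4961% → -1.50%.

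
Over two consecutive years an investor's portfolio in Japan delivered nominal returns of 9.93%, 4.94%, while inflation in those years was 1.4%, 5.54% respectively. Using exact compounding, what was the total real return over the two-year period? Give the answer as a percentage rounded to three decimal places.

Compound the nominal returns: 1.0993 × 1.0494 = 1.153605.
Compound inflation: 1.0140 × 1.0554 = 1.070176.
Deflate: 1.153605 / 1.070176 = 1.077959.
Total real return = 1.077959 − 1 → 7.796%.

7.796%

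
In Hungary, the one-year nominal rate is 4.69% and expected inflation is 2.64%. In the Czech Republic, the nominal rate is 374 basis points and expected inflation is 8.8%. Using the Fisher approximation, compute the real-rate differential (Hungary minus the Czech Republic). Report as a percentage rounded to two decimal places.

7.11%

Hungary: 4.69% − 2.64% = 2.050%
The Czech Republic: 3.74% − 8.8% = -5.060%
Differential = 7.110% → 7.11%.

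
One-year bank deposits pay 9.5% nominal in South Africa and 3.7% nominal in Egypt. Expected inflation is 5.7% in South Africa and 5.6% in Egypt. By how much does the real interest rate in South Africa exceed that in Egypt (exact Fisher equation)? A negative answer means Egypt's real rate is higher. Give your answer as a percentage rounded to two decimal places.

South Africa: (1 + 0.0950)/(1 + 0.0570) − 1 = 3.5951%
Egypt: (1 + 0.0370)/(1 + 0.0560) − 1 = -1.7992%
Differential = 3.5951% − (-1.7992%) = 5.3943% → 5.39%.

5.39%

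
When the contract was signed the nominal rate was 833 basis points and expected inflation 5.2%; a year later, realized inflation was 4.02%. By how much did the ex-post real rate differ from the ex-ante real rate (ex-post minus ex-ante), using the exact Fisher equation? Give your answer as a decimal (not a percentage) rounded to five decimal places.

0.01168

Ex-ante: (1 + 0.0833)/(1 + 0.0520) − 1 = 2.9753%
Ex-post: (1 + 0.0833)/(1 + 0.0402) − 1 = 4.1434%
Difference (ex-post − ex-ante) = 1.1681% → 0.01168.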